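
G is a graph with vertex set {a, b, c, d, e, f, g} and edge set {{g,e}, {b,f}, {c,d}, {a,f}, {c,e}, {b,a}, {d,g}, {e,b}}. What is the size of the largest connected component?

Starting from a we can reach a, b, c, d, e, f, g. That is one component of size 7.
The largest has 7 vertices.

7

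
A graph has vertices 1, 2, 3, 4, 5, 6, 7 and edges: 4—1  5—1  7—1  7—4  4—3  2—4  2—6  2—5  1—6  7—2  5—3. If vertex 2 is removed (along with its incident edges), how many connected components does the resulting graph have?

With 2 gone, the remaining components are: {1, 3, 4, 5, 6, 7}.
That is 1 component.

1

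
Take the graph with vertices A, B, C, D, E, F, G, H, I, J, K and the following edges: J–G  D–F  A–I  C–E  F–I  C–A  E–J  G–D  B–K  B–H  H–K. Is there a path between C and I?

From C we can reach A, C, D, E, F, G, I, J, which includes I.

Yes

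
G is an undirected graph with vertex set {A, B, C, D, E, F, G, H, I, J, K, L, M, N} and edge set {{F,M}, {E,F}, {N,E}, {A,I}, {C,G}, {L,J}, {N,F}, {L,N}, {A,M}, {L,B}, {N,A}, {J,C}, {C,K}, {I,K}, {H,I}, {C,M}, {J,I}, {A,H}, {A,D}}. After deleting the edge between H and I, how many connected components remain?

1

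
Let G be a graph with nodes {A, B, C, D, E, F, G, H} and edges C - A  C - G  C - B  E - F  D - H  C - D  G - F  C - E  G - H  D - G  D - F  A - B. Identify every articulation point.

Removing C increases the component count from 1 to 2, so C is a cut vertex.
By contrast removing H leaves 1 component; it is not a cut vertex. No other vertex is a cut vertex either.

C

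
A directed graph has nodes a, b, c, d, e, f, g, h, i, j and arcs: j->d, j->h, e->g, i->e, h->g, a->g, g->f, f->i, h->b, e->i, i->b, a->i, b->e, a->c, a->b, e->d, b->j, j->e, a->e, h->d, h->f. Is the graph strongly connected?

No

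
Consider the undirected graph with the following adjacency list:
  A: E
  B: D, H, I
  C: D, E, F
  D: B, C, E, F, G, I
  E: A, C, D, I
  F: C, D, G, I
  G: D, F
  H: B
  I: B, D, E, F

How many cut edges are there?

2

The edges on the cycle I-F-G-D-B-I are not bridges since each lies on that cycle.
But removing H-B disconnects H from B; removing A-E disconnects A from E — these are bridges.
That makes 2 bridges.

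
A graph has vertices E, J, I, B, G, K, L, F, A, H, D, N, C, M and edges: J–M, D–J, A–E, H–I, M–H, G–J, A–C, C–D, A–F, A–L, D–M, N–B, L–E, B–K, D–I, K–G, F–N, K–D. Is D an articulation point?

Deleting D leaves 1 component (was 1) (its neighbors C, I, J, K, M remain connected to each other), so D is not a cut vertex.

No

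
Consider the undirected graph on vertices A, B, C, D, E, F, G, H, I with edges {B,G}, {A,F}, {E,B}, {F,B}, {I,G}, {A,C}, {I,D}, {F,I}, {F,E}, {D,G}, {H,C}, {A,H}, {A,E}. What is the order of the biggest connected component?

9

Starting from A we can reach A, B, C, D, E, F, G, H, I. That is one component of size 9.
The largest has 9 vertices.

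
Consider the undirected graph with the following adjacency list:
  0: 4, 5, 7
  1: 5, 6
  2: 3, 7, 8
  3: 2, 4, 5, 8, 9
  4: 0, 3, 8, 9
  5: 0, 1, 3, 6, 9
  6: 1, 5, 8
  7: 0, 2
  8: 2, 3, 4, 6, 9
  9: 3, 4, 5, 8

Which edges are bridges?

none

The edges on the cycle 5-6-1-5 are not bridges since each lies on that cycle.
Every edge lies on some cycle, so there are no bridges.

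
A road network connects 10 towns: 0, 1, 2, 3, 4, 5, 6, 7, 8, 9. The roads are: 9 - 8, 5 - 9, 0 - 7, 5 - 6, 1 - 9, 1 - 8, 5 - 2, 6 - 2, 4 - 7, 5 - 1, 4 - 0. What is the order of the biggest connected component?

3 is isolated — a component by itself.
Starting from 0 we can reach 0, 4, 7. That is one component of size 3.
Starting from 1 we can reach 1, 2, 5, 6, 8, 9. That is one component of size 6.
The largest has 6 vertices.

6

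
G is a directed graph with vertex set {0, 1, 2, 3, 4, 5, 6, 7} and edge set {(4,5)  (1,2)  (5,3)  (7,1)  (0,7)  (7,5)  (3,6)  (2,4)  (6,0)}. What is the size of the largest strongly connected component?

8

{0, 1, 2, 3, 4, 5, 6, 7} are all mutually reachable — one SCC of size 8.
The largest has 8 vertices.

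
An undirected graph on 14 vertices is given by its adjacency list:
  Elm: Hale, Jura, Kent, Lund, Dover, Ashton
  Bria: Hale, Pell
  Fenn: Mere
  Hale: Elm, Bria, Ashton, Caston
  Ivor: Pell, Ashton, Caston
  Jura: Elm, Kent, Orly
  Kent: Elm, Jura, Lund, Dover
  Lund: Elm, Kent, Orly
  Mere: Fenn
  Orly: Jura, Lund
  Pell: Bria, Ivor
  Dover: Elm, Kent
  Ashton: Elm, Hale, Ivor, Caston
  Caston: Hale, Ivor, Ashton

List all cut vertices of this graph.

Removing Elm increases the component count from 2 to 3, so Elm is a cut vertex.
By contrast removing Caston leaves 2 components; it is not a cut vertex. No other vertex is a cut vertex either.

Elm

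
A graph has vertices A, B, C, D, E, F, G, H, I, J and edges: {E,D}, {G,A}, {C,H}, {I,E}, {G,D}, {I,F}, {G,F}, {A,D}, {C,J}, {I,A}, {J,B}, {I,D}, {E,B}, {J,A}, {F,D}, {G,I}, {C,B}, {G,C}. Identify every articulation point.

C

Removing C increases the component count from 1 to 2, so C is a cut vertex.
By contrast removing I leaves 1 component; it is not a cut vertex. No other vertex is a cut vertex either.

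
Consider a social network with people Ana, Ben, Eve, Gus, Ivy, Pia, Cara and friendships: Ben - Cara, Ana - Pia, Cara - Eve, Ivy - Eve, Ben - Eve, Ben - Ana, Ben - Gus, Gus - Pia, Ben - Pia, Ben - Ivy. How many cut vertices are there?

1

Removing Ben increases the component count from 1 to 2, so Ben is a cut vertex.
By contrast removing Gus leaves 1 component; it is not a cut vertex. No other vertex is a cut vertex either.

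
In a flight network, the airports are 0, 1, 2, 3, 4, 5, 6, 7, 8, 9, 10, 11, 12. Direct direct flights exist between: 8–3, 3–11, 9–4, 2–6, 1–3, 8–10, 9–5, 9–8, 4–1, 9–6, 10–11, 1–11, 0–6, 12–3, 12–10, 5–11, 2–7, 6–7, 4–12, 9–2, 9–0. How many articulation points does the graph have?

Removing 9 increases the component count from 1 to 2, so 9 is a cut vertex.
By contrast removing 0 leaves 1 component; it is not a cut vertex. No other vertex is a cut vertex either.

1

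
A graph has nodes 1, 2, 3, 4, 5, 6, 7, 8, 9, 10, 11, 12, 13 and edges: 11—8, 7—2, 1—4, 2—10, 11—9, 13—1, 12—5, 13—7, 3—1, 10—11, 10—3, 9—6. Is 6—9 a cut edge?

Yes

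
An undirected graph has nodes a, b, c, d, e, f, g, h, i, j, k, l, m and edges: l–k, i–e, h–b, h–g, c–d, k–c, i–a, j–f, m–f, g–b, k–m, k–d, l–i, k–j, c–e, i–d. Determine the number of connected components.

2

Starting from b we can reach b, g, h. That is one component of size 3.
Starting from a we can reach a, c, d, e, f, i, j, k, l, m. That is one component of size 10.
Total: 2 components.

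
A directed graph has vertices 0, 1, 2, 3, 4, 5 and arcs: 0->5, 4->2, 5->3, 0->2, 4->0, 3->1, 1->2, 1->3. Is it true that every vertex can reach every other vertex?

There is no directed path from 2 to 4, so the graph is not strongly connected.

No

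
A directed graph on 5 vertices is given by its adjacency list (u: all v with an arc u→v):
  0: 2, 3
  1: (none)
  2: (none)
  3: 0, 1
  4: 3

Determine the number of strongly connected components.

{0, 3} are all mutually reachable — one SCC of size 2.
{1} is an SCC by itself.
{4} is an SCC by itself.
{2} is an SCC by itself.
That gives 4 strongly connected components.

4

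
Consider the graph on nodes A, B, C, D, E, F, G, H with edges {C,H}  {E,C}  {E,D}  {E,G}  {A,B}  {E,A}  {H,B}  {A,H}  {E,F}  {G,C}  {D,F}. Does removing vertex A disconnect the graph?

No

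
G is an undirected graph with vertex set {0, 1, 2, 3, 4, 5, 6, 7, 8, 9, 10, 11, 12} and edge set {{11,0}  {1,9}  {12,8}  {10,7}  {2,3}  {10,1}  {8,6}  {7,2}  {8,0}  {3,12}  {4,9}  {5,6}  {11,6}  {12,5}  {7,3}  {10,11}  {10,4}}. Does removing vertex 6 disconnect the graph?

Deleting 6 leaves 1 component (was 1) (its neighbors 5, 8, 11 remain connected to each other), so 6 is not a cut vertex.

No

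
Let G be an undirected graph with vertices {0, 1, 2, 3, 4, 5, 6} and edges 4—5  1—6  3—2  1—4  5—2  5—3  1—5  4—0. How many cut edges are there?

The edges on the cycle 1-4-5-1 are not bridges since each lies on that cycle.
But removing 4—0 disconnects 4 from 0; removing 1—6 disconnects 1 from 6 — these are bridges.
That makes 2 bridges.

2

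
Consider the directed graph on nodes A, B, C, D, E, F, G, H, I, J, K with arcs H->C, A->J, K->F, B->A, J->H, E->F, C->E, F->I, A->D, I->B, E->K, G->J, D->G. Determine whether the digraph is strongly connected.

From H we can reach every vertex (A, B, C, D, E, F, G, H, I, J, K), and every vertex can reach H (A, B, C, D, E, F, G, H, I, J, K). So the whole graph is one strongly connected component.

Yes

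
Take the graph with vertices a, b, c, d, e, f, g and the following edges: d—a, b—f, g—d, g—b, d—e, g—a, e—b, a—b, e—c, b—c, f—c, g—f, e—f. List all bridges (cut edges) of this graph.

The edges on the cycle d-a-b-e-d are not bridges since each lies on that cycle.
Every edge lies on some cycle, so there are no bridges.

none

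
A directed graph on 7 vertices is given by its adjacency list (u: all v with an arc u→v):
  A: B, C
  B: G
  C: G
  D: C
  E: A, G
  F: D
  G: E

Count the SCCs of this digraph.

{A, B, C, E, G} are all mutually reachable — one SCC of size 5.
{D} is an SCC by itself.
{F} is an SCC by itself.
That gives 3 strongly connected components.

3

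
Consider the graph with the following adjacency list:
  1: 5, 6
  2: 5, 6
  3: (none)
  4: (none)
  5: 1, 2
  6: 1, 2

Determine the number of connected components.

3 is isolated — a component by itself.
4 is isolated — a component by itself.
Starting from 1 we can reach 1, 2, 5, 6. That is one component of size 4.
Total: 3 components.

3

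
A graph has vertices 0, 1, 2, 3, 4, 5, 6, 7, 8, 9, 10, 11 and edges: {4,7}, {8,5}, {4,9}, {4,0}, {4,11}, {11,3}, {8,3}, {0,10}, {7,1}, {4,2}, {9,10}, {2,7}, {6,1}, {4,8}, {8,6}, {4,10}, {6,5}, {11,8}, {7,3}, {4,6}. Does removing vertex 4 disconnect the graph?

Deleting 4 raises the number of components from 1 to 2, so 4 is a cut vertex.

Yes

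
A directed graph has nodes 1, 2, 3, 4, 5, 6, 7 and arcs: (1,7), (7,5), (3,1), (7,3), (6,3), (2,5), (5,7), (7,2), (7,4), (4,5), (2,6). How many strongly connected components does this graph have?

1

{1, 2, 3, 4, 5, 6, 7} are all mutually reachable — one SCC of size 7.
That gives 1 strongly connected component.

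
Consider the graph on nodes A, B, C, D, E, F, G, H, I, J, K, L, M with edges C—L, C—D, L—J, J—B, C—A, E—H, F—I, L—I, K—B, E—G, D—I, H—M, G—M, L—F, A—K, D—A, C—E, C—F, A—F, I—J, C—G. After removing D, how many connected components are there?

1

With D gone, the remaining components are: {A, B, C, E, F, G, H, I, J, K, L, M}.
That is 1 component.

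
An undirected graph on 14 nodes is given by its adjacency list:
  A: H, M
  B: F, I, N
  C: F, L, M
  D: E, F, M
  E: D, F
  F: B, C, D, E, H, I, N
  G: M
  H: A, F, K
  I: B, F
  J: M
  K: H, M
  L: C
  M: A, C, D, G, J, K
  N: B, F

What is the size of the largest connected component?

14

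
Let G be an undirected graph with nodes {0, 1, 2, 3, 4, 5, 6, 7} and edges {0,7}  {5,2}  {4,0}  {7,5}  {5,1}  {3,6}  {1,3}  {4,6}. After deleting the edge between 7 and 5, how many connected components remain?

7 and 5 are still connected via 7-0-4-6-3-1-5, so the component count stays at 1.

1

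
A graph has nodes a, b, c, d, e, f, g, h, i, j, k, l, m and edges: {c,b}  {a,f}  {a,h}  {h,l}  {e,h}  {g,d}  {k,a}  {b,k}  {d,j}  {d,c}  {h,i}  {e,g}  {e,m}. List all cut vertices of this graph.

Removing a increases the component count from 1 to 2, so a is a cut vertex.
Removing d increases the component count from 1 to 2, so d is a cut vertex.
Removing e increases the component count from 1 to 2, so e is a cut vertex.
Likewise h is a cut vertex.
By contrast removing k leaves 1 component; it is not a cut vertex. No other vertex is a cut vertex either.

a, d, e, h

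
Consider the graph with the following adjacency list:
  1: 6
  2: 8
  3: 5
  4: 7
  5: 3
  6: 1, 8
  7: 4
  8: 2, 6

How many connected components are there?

Starting from 3 we can reach 3, 5. That is one component of size 2.
Starting from 4 we can reach 4, 7. That is one component of size 2.
Starting from 1 we can reach 1, 2, 6, 8. That is one component of size 4.
Total: 3 components.

3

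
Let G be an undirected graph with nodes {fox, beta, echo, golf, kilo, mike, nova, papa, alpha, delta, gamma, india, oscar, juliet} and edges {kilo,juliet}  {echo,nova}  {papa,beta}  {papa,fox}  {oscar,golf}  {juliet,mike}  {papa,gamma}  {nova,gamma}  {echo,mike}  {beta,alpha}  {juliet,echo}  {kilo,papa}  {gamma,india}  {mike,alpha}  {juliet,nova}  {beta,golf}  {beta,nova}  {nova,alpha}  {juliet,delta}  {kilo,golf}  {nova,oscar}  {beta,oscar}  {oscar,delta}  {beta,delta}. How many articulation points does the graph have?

Removing papa increases the component count from 1 to 2, so papa is a cut vertex.
Removing gamma increases the component count from 1 to 2, so gamma is a cut vertex.
By contrast removing beta leaves 1 component; it is not a cut vertex. No other vertex is a cut vertex either.

2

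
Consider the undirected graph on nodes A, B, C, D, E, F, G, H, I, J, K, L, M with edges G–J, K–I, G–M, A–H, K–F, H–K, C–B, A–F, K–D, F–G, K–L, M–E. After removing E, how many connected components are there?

With E gone, the remaining components are: {B, C}; {A, D, F, G, H, I, J, K, L, M}.
That is 2 components.

2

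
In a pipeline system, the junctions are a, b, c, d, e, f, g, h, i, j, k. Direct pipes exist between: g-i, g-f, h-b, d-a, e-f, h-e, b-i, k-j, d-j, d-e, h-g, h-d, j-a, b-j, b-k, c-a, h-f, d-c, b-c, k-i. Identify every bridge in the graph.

none

The edges on the cycle b-k-j-b are not bridges since each lies on that cycle.
Every edge lies on some cycle, so there are no bridges.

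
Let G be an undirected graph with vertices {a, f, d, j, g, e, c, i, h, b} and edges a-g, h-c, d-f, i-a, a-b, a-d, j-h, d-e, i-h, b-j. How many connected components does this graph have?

Starting from a we can reach a, b, c, d, e, f, g, h, i, j. That is one component of size 10.
Total: 1 component.

1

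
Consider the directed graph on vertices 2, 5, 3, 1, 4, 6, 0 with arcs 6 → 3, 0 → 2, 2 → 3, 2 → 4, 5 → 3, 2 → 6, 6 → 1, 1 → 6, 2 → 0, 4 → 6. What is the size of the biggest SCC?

2

{0, 2} are all mutually reachable — one SCC of size 2.
{1, 6} are all mutually reachable — one SCC of size 2.
{4} is an SCC by itself.
{5} is an SCC by itself.
{3} is an SCC by itself.
The largest has 2 vertices.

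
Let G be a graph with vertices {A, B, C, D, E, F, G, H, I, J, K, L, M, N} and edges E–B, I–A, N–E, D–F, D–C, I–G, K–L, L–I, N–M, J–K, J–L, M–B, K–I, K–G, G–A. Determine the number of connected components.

4

H is isolated — a component by itself.
Starting from C we can reach C, D, F. That is one component of size 3.
Starting from B we can reach B, E, M, N. That is one component of size 4.
Starting from A we can reach A, G, I, J, K, L. That is one component of size 6.
Total: 4 components.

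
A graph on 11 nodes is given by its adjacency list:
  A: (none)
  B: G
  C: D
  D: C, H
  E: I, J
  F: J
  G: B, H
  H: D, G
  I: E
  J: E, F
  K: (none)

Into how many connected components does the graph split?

A is isolated — a component by itself.
K is isolated — a component by itself.
Starting from E we can reach E, F, I, J. That is one component of size 4.
Starting from B we can reach B, C, D, G, H. That is one component of size 5.
Total: 4 components.

4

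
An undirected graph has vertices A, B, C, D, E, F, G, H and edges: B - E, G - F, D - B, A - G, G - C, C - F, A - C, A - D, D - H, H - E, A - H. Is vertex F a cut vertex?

No

Deleting F leaves 1 component (was 1) (its neighbors C, G remain connected to each other), so F is not a cut vertex.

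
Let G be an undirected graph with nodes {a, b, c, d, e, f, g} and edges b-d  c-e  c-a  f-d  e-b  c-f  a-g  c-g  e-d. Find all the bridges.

The edges on the cycle c-a-g-c are not bridges since each lies on that cycle.
Every edge lies on some cycle, so there are no bridges.

none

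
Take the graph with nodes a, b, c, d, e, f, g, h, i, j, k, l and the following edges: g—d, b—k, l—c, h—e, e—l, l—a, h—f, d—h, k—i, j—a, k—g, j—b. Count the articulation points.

Removing h increases the component count from 1 to 2, so h is a cut vertex.
Removing k increases the component count from 1 to 2, so k is a cut vertex.
Removing l increases the component count from 1 to 2, so l is a cut vertex.
By contrast removing c leaves 1 component; it is not a cut vertex. No other vertex is a cut vertex either.

3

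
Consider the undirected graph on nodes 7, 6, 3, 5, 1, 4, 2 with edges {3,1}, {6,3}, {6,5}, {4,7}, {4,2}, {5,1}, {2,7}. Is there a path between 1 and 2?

No

The component containing 1 is {1, 3, 5, 6}, and 2 is not in it.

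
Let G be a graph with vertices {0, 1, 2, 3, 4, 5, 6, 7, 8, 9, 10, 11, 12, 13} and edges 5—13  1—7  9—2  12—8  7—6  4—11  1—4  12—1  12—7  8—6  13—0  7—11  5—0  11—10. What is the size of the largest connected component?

3 is isolated — a component by itself.
Starting from 2 we can reach 2, 9. That is one component of size 2.
Starting from 0 we can reach 0, 5, 13. That is one component of size 3.
Starting from 1 we can reach 1, 4, 6, 7, 8, 10, 11, 12. That is one component of size 8.
The largest has 8 vertices.

8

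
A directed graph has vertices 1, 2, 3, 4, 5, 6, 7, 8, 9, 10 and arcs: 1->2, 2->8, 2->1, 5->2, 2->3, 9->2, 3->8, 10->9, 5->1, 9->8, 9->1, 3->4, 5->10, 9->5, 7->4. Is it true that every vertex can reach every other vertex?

No

There is no directed path from 5 to 7, so the graph is not strongly connected.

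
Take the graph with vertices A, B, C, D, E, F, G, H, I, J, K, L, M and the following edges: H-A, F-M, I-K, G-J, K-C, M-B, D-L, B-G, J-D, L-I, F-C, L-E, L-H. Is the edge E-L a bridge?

Yes

Removing E-L leaves no path between E and L: the component count goes from 1 to 2. So it is a bridge.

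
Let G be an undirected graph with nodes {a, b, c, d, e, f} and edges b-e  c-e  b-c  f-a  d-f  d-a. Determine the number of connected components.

Starting from a we can reach a, d, f. That is one component of size 3.
Starting from b we can reach b, c, e. That is one component of size 3.
Total: 2 components.

2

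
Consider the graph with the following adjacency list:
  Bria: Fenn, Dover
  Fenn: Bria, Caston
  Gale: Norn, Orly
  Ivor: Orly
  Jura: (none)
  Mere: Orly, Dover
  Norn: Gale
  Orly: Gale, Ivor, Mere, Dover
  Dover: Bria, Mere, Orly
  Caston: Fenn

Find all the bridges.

Bria-Dover, Bria-Fenn, Caston-Fenn, Gale-Norn, Gale-Orly, Ivor-Orly

The edges on the cycle Orly-Dover-Mere-Orly are not bridges since each lies on that cycle.
But removing Dover-Bria disconnects Dover from Bria; removing Orly-Ivor disconnects Orly from Ivor; removing Gale-Norn disconnects Gale from Norn; removing Orly-Gale disconnects Orly from Gale — these are bridges.
In total 6 edges are bridges.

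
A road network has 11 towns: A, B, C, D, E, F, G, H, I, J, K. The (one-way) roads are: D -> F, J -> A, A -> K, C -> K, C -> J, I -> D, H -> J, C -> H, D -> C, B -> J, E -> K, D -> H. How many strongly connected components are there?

11

{H} is an SCC by itself.
{D} is an SCC by itself.
{A} is an SCC by itself.
{B} is an SCC by itself.
{F} is an SCC by itself.
(and 6 more singleton SCCs)
That gives 11 strongly connected components.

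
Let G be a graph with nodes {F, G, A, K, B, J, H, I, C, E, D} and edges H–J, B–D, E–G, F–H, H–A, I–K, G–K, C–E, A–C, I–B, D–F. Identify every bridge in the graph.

H-J

The edges on the cycle I-B-D-F-H-A-C-E-G-K-I are not bridges since each lies on that cycle.
But removing J–H disconnects J from H — this is a bridge.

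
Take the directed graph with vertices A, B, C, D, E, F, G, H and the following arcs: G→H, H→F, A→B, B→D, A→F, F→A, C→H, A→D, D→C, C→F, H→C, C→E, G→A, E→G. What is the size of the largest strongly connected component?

8

{A, B, C, D, E, F, G, H} are all mutually reachable — one SCC of size 8.
The largest has 8 vertices.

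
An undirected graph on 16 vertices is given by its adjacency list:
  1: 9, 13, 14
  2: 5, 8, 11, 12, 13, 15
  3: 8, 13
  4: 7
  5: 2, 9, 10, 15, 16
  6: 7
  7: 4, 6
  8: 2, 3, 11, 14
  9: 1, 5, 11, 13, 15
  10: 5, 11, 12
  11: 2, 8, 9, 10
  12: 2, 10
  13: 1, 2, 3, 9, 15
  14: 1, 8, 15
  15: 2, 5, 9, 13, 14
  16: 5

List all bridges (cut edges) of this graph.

The edges on the cycle 5-9-1-13-3-8-11-10-5 are not bridges since each lies on that cycle.
But removing 4-7 disconnects 4 from 7; removing 7-6 disconnects 7 from 6; removing 16-5 disconnects 16 from 5 — these are bridges.

16-5, 4-7, 6-7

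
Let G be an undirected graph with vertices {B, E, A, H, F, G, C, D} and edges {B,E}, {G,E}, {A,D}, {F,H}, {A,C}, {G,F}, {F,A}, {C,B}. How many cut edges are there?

2

The edges on the cycle G-F-A-C-B-E-G are not bridges since each lies on that cycle.
But removing F—H disconnects F from H; removing A—D disconnects A from D — these are bridges.
That makes 2 bridges.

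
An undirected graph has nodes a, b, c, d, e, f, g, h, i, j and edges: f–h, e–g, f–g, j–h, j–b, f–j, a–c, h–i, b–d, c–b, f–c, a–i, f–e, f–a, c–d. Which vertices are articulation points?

Removing f increases the component count from 1 to 2, so f is a cut vertex.
By contrast removing e leaves 1 component; it is not a cut vertex. No other vertex is a cut vertex either.

f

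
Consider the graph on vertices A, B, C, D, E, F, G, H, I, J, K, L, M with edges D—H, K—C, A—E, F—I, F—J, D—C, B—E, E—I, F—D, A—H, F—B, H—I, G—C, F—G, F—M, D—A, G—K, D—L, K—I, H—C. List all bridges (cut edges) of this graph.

The edges on the cycle F-B-E-A-D-F are not bridges since each lies on that cycle.
But removing J—F disconnects J from F; removing L—D disconnects L from D; removing M—F disconnects M from F — these are bridges.

D-L, F-J, F-M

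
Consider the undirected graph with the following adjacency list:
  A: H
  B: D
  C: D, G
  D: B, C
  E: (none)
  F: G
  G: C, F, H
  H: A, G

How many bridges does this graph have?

6

removing A-H disconnects A from H; removing G-H disconnects G from H; removing G-C disconnects G from C; removing G-F disconnects G from F — these are bridges.
In total 6 edges are bridges.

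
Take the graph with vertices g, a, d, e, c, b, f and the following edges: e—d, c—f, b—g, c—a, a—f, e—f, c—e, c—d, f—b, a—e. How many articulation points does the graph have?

Removing b increases the component count from 1 to 2, so b is a cut vertex.
Removing f increases the component count from 1 to 2, so f is a cut vertex.
By contrast removing g leaves 1 component; it is not a cut vertex. No other vertex is a cut vertex either.

2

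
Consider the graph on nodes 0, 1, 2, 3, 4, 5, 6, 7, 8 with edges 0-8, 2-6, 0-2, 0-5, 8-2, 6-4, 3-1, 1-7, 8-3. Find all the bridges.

0-5, 1-3, 1-7, 2-6, 3-8, 4-6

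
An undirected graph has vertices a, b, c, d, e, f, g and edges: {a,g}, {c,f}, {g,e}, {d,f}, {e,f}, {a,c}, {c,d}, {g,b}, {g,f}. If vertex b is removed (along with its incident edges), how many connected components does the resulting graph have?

1

With b gone, the remaining components are: {a, c, d, e, f, g}.
That is 1 component.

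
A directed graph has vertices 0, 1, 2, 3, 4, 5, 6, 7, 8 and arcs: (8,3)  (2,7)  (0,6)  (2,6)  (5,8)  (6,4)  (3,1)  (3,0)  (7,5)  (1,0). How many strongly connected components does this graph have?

9

{2} is an SCC by itself.
{0} is an SCC by itself.
{6} is an SCC by itself.
{3} is an SCC by itself.
{7} is an SCC by itself.
(and 4 more singleton SCCs)
That gives 9 strongly connected components.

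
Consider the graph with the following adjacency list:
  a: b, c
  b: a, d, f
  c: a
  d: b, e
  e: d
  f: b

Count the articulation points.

Removing a increases the component count from 1 to 2, so a is a cut vertex.
Removing b increases the component count from 1 to 3, so b is a cut vertex.
Removing d increases the component count from 1 to 2, so d is a cut vertex.
By contrast removing e leaves 1 component; it is not a cut vertex. No other vertex is a cut vertex either.

3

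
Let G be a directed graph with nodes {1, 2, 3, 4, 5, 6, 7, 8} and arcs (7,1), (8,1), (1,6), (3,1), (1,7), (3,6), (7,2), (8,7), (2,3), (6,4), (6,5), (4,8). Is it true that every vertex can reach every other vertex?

No

There is no directed path from 5 to 3, so the graph is not strongly connected.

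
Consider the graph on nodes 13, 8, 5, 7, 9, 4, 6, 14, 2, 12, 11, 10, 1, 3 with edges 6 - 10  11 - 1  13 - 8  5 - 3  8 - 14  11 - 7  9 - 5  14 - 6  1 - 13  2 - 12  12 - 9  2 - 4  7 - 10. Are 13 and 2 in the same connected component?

No

The component containing 13 is {1, 6, 7, 8, 10, 11, 13, 14}, and 2 is not in it.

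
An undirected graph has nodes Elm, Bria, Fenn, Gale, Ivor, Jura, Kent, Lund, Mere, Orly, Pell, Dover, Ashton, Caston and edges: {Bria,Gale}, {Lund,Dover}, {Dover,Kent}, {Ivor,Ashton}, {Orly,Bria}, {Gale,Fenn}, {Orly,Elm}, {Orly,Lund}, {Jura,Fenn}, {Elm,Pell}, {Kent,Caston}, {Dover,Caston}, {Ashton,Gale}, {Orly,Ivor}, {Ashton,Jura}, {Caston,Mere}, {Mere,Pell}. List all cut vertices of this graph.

Removing Orly increases the component count from 1 to 2, so Orly is a cut vertex.
By contrast removing Bria leaves 1 component; it is not a cut vertex. No other vertex is a cut vertex either.

Orly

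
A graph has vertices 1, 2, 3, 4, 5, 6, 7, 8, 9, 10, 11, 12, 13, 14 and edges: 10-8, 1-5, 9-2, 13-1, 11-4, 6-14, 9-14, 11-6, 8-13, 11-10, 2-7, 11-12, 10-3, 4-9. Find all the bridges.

1-13, 1-5, 10-11, 10-3, 10-8, 11-12, 13-8, 2-7, 2-9

The edges on the cycle 11-6-14-9-4-11 are not bridges since each lies on that cycle.
But removing 8-10 disconnects 8 from 10; removing 3-10 disconnects 3 from 10; removing 2-7 disconnects 2 from 7; removing 11-10 disconnects 11 from 10 — these are bridges.
In total 9 edges are bridges.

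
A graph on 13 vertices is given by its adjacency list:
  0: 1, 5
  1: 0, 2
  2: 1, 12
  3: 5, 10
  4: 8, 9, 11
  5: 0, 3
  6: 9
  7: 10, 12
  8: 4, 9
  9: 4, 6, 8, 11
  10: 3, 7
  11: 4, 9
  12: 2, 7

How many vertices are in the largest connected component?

Starting from 4 we can reach 4, 6, 8, 9, 11. That is one component of size 5.
Starting from 0 we can reach 0, 1, 2, 3, 5, 7, 10, 12. That is one component of size 8.
The largest has 8 vertices.

8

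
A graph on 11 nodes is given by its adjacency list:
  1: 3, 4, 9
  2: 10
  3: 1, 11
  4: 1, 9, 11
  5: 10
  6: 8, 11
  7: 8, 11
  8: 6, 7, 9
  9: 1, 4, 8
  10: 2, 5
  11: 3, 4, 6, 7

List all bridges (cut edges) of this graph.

The edges on the cycle 9-4-11-3-1-9 are not bridges since each lies on that cycle.
But removing 2-10 disconnects 2 from 10; removing 10-5 disconnects 10 from 5 — these are bridges.

10-2, 10-5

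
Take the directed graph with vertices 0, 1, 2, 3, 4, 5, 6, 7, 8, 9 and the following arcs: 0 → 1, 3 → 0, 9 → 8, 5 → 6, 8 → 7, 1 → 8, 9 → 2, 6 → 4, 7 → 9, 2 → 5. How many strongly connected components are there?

8

{7, 8, 9} are all mutually reachable — one SCC of size 3.
{2} is an SCC by itself.
{0} is an SCC by itself.
{1} is an SCC by itself.
{6} is an SCC by itself.
(and 3 more singleton SCCs)
That gives 8 strongly connected components.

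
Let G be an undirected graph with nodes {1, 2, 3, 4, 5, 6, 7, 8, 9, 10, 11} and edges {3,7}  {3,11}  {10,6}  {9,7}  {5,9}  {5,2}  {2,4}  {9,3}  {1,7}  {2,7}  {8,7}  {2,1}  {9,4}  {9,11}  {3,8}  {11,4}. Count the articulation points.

Removing 3, for instance, still leaves 2 components. No single vertex removal increases the component count — the graph has no articulation points.

0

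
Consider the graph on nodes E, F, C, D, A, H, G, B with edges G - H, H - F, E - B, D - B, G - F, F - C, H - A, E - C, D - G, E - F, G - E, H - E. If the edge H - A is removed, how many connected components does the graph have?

2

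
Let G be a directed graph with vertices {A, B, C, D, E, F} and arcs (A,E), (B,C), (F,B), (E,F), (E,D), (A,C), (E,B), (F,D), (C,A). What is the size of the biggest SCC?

5

{A, B, C, E, F} are all mutually reachable — one SCC of size 5.
{D} is an SCC by itself.
The largest has 5 vertices.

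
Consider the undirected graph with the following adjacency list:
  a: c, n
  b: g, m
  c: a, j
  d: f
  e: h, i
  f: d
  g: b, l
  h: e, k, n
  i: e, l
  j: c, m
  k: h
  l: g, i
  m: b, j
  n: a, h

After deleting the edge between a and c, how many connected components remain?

2

a and c are still connected via a-n-h-e-i-l-g-b-m-j-c, so the component count stays at 2.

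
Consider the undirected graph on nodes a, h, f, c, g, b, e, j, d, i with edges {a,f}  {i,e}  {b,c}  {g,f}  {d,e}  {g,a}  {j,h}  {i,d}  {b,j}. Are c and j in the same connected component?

Yes

From c we can reach b, c, h, j, which includes j.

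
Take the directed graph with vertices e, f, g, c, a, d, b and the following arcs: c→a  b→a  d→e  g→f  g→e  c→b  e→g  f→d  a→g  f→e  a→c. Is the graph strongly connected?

No

There is no directed path from f to b, so the graph is not strongly connected.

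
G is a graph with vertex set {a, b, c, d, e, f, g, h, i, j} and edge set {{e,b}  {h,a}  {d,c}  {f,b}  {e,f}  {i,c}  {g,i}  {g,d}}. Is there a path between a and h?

Yes

From a we can reach a, h, which includes h.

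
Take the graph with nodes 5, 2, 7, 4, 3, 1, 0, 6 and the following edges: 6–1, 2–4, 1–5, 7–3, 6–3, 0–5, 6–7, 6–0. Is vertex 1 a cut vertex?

Deleting 1 leaves 2 components (was 2), so 1 is not a cut vertex.

No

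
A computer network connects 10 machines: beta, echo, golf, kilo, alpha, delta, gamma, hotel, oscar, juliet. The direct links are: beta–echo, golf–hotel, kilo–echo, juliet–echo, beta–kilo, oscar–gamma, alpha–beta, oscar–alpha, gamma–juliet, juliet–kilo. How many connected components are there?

3

delta is isolated — a component by itself.
Starting from golf we can reach golf, hotel. That is one component of size 2.
Starting from beta we can reach beta, echo, kilo, alpha, gamma, oscar, juliet. That is one component of size 7.
Total: 3 components.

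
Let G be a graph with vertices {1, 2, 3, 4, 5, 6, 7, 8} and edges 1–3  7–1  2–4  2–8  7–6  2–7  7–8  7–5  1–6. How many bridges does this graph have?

3

The edges on the cycle 7-1-6-7 are not bridges since each lies on that cycle.
But removing 2–4 disconnects 2 from 4; removing 7–5 disconnects 7 from 5; removing 3–1 disconnects 3 from 1 — these are bridges.
That makes 3 bridges.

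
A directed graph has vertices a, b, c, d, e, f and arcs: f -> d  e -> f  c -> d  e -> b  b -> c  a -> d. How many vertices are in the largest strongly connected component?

1

{f} is an SCC by itself.
{d} is an SCC by itself.
{e} is an SCC by itself.
{c} is an SCC by itself.
{b} is an SCC by itself.
(and 1 more singleton SCC)
The largest has 1 vertex.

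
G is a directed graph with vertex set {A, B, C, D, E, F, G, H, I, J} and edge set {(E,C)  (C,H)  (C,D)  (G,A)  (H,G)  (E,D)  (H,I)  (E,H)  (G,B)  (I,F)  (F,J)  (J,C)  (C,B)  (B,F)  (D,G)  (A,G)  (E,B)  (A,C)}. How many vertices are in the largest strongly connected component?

{A, B, C, D, F, G, H, I, J} are all mutually reachable — one SCC of size 9.
{E} is an SCC by itself.
The largest has 9 vertices.

9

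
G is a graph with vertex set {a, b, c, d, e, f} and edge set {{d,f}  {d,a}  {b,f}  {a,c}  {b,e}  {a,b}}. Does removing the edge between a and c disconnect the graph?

Yes

Removing a–c leaves no path between a and c: the component count goes from 1 to 2. So it is a bridge.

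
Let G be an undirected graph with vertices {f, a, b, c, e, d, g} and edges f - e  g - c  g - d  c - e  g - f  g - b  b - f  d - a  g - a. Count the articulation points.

Removing g increases the component count from 1 to 2, so g is a cut vertex.
By contrast removing c leaves 1 component; it is not a cut vertex. No other vertex is a cut vertex either.

1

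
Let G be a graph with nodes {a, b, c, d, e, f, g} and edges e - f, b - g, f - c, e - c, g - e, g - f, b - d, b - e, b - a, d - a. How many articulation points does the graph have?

1

Removing b increases the component count from 1 to 2, so b is a cut vertex.
By contrast removing c leaves 1 component; it is not a cut vertex. No other vertex is a cut vertex either.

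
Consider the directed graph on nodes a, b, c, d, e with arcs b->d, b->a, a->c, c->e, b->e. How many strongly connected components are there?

{d} is an SCC by itself.
{a} is an SCC by itself.
{b} is an SCC by itself.
{c} is an SCC by itself.
{e} is an SCC by itself.
That gives 5 strongly connected components.

5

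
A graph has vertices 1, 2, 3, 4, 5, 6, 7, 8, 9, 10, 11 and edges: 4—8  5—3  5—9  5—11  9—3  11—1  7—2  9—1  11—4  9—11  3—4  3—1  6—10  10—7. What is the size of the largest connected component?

7

Starting from 2 we can reach 2, 6, 7, 10. That is one component of size 4.
Starting from 1 we can reach 1, 3, 4, 5, 8, 9, 11. That is one component of size 7.
The largest has 7 vertices.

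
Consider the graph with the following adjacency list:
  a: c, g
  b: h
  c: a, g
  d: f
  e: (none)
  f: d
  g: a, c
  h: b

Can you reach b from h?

From h we can reach b, h, which includes b.

Yes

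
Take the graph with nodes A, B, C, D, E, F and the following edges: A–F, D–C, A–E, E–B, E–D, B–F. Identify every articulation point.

D, E

Removing D increases the component count from 1 to 2, so D is a cut vertex.
Removing E increases the component count from 1 to 2, so E is a cut vertex.
By contrast removing C leaves 1 component; it is not a cut vertex. No other vertex is a cut vertex either.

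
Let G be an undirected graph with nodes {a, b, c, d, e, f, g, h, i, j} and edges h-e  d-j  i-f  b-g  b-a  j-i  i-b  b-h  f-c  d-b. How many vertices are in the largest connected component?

Starting from a we can reach a, b, c, d, e, f, g, h, i, j. That is one component of size 10.
The largest has 10 vertices.

10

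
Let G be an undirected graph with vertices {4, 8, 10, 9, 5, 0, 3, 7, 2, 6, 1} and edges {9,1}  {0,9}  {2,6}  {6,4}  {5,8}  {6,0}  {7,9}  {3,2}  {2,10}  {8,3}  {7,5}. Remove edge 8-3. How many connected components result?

8 and 3 are still connected via 8-5-7-9-0-6-2-3, so the component count stays at 1.

1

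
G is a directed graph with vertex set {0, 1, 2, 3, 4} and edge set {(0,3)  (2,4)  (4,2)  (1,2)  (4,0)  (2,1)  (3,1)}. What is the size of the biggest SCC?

{0, 1, 2, 3, 4} are all mutually reachable — one SCC of size 5.
The largest has 5 vertices.

5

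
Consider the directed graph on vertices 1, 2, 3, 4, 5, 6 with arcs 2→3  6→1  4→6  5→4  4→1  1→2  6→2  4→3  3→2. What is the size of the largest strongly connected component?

{2, 3} are all mutually reachable — one SCC of size 2.
{4} is an SCC by itself.
{5} is an SCC by itself.
{1} is an SCC by itself.
{6} is an SCC by itself.
The largest has 2 vertices.

2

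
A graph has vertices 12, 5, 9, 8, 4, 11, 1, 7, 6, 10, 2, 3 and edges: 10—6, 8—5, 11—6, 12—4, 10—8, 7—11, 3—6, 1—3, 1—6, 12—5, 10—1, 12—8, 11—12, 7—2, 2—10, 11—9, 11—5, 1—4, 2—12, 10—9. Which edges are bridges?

The edges on the cycle 7-11-5-12-2-7 are not bridges since each lies on that cycle.
Every edge lies on some cycle, so there are no bridges.

none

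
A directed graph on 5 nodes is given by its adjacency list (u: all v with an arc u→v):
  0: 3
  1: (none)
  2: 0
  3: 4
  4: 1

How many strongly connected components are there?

{1} is an SCC by itself.
{0} is an SCC by itself.
{2} is an SCC by itself.
{3} is an SCC by itself.
{4} is an SCC by itself.
That gives 5 strongly connected components.

5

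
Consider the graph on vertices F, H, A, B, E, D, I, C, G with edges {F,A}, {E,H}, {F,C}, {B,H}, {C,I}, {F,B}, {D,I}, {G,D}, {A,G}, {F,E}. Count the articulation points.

Removing F increases the component count from 1 to 2, so F is a cut vertex.
By contrast removing A leaves 1 component; it is not a cut vertex. No other vertex is a cut vertex either.

1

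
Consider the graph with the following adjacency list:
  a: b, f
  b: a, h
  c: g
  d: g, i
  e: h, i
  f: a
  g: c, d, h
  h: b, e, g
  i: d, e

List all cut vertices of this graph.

Removing a increases the component count from 1 to 2, so a is a cut vertex.
Removing b increases the component count from 1 to 2, so b is a cut vertex.
Removing g increases the component count from 1 to 2, so g is a cut vertex.
Likewise h is a cut vertex.
By contrast removing i leaves 1 component; it is not a cut vertex. No other vertex is a cut vertex either.

a, b, g, h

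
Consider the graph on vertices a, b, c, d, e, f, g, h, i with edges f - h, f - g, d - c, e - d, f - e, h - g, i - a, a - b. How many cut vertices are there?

Removing a increases the component count from 2 to 3, so a is a cut vertex.
Removing d increases the component count from 2 to 3, so d is a cut vertex.
Removing e increases the component count from 2 to 3, so e is a cut vertex.
Likewise f is a cut vertex.
By contrast removing h leaves 2 components; it is not a cut vertex. No other vertex is a cut vertex either.

4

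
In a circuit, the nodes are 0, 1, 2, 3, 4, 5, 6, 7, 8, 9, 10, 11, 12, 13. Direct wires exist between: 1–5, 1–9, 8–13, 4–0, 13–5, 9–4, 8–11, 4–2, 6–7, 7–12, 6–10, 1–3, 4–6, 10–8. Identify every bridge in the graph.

0-4, 1-3, 11-8, 12-7, 2-4, 6-7

The edges on the cycle 1-9-4-6-10-8-13-5-1 are not bridges since each lies on that cycle.
But removing 4–2 disconnects 4 from 2; removing 7–6 disconnects 7 from 6; removing 7–12 disconnects 7 from 12; removing 11–8 disconnects 11 from 8 — these are bridges.
In total 6 edges are bridges.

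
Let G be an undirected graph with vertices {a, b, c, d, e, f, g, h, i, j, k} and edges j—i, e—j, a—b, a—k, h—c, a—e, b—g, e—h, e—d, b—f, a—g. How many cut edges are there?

The edges on the cycle a-b-g-a are not bridges since each lies on that cycle.
But removing j—e disconnects j from e; removing a—e disconnects a from e; removing h—c disconnects h from c; removing h—e disconnects h from e — these are bridges.
In total 8 edges are bridges.

8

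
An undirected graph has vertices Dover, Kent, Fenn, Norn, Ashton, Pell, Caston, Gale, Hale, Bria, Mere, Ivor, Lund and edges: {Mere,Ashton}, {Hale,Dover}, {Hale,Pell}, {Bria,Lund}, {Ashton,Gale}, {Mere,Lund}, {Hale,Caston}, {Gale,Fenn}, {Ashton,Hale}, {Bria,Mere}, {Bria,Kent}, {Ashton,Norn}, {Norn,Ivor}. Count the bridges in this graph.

The edges on the cycle Bria-Mere-Lund-Bria are not bridges since each lies on that cycle.
But removing Ashton-Hale disconnects Ashton from Hale; removing Ashton-Norn disconnects Ashton from Norn; removing Fenn-Gale disconnects Fenn from Gale; removing Ivor-Norn disconnects Ivor from Norn — these are bridges.
In total 10 edges are bridges.

10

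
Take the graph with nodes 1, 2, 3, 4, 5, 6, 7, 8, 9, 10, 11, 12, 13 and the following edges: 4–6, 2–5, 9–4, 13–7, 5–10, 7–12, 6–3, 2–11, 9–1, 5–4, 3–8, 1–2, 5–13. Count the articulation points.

Removing 2 increases the component count from 1 to 2, so 2 is a cut vertex.
Removing 3 increases the component count from 1 to 2, so 3 is a cut vertex.
Removing 4 increases the component count from 1 to 2, so 4 is a cut vertex.
Likewise 5, 6, 7, 13 are cut vertices.
By contrast removing 10 leaves 1 component; it is not a cut vertex. No other vertex is a cut vertex either.

7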